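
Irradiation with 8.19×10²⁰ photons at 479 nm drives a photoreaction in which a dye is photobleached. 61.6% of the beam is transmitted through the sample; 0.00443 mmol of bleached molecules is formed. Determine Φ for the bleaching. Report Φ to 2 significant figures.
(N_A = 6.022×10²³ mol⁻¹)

Φ = 0.0085

Product: 0.00443 mmol = 4.43×10⁻⁶ mol.
Moles of photons: 8.19×10²⁰ / 6.022×10²³ = 0.001360 mol.
Fraction absorbed: 1 − 61.6/100 = 0.3840.
Photons absorbed: 0.3840 × 0.001360 = 5.222×10⁻⁴ mol.
Φ = 4.43×10⁻⁶ mol / 5.222×10⁻⁴ mol photons = 0.0085.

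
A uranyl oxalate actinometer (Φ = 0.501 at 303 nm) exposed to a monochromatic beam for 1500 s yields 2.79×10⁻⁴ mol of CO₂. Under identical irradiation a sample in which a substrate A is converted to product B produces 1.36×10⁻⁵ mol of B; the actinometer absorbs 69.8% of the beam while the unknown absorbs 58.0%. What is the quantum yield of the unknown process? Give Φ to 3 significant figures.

Φ = 0.0294

Photons absorbed by the actinometer: 2.79×10⁻⁴ / 0.501 = 5.569×10⁻⁴ mol.
Incident flux: 5.569×10⁻⁴ / 0.698 = 7.979×10⁻⁴ einstein.
Absorbed by unknown: 0.580 × 7.979×10⁻⁴ = 4.628×10⁻⁴ mol.
Φ(unknown) = 1.36×10⁻⁵ / 4.628×10⁻⁴ = 0.0294.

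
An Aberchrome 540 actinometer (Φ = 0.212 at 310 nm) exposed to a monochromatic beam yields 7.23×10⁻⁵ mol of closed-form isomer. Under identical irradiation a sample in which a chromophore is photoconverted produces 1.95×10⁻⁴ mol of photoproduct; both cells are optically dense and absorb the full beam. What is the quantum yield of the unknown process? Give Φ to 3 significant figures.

Φ = 0.572

Photons absorbed by the actinometer: 7.23×10⁻⁵ / 0.212 = 3.410×10⁻⁴ mol.
Φ(unknown) = 1.95×10⁻⁴ / 3.410×10⁻⁴ = 0.572.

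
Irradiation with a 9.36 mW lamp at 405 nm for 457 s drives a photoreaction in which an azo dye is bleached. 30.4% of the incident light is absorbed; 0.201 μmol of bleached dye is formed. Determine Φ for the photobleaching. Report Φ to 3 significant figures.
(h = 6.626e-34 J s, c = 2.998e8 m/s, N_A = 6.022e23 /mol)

Product: 0.201 μmol = 2.01e-7 mol.
Photon energy at 405 nm: hc/λ = (6.626e-34)(2.998e8)/(405e-9) = 4.905e-19 J.
Energy delivered: (9.36 mW)(457 s) = 4.278 J.
Photons incident: 4.278 / 4.905e-19 = 8.722e18, i.e. 8.722e18/6.022e23 = 1.448e-5 mol.
Photons absorbed: 0.304 × 1.448e-5 = 4.402e-6 mol.
Φ = 2.01e-7 mol / 4.402e-6 mol photons = 0.0457.

Φ = 0.0457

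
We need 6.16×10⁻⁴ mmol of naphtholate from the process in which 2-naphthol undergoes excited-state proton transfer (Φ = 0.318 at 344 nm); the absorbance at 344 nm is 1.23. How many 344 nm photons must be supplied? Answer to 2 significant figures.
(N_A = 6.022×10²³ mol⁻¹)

Product: 6.16×10⁻⁴ mmol = 6.16×10⁻⁷ mol.
Photons that must be absorbed: 6.16×10⁻⁷ / 0.318 = 1.937×10⁻⁶ mol.
Fraction absorbed: 1 − 10^(−1.23) = 0.9411.
Incident photons needed: 1.937×10⁻⁶ / 0.9411 = 2.058×10⁻⁶ mol.
Photon count: 2.058×10⁻⁶ × 6.022×10²³ = 1.2×10¹⁸.

1.2×10¹⁸ photons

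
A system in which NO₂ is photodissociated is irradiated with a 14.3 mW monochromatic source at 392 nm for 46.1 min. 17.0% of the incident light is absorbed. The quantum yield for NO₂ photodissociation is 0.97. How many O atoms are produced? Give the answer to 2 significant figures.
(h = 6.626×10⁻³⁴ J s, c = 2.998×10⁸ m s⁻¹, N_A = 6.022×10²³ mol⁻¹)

1.3×10¹⁹ atoms

Photon energy at 392 nm: hc/λ = (6.626×10⁻³⁴)(2.998×10⁸)/(392×10⁻⁹) = 5.068×10⁻¹⁹ J.
Energy delivered: (14.3 mW)(2766 s) = 39.55 J.
Photons incident: 39.55 / 5.068×10⁻¹⁹ = 7.804×10¹⁹, i.e. 7.804×10¹⁹/6.022×10²³ = 1.296×10⁻⁴ mol.
Photons absorbed: 0.170 × 1.296×10⁻⁴ = 2.203×10⁻⁵ mol.
Product: Φ × n_abs = 0.97 × 2.203×10⁻⁵ = 2.137×10⁻⁵ mol.
As a count: 2.137×10⁻⁵ × 6.022×10²³ = 1.3×10¹⁹.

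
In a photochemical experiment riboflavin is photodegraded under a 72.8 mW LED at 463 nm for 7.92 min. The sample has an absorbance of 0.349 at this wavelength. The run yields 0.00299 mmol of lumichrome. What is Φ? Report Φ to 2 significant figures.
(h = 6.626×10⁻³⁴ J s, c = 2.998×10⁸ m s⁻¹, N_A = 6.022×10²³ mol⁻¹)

Φ = 0.040

Product: 0.00299 mmol = 2.99×10⁻⁶ mol.
Photon energy at 463 nm: hc/λ = (6.626×10⁻³⁴)(2.998×10⁸)/(463×10⁻⁹) = 4.290×10⁻¹⁹ J.
Energy delivered: (72.8 mW)(475.2 s) = 34.59 J.
Photons incident: 34.59 / 4.290×10⁻¹⁹ = 8.063×10¹⁹, i.e. 8.063×10¹⁹/6.022×10²³ = 1.339×10⁻⁴ mol.
Fraction absorbed: 1 − 10^(−0.349) = 0.5523.
Photons absorbed: 0.5523 × 1.339×10⁻⁴ = 7.395×10⁻⁵ mol.
Φ = 2.99×10⁻⁶ mol / 7.395×10⁻⁵ mol photons = 0.040.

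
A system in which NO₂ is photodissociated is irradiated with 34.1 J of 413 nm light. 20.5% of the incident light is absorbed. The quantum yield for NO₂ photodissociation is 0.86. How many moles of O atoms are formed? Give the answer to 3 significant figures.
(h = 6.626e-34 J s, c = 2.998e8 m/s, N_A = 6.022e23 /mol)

2.08e-5 mol

Photon energy at 413 nm: hc/λ = (6.626e-34)(2.998e8)/(413e-9) = 4.810e-19 J.
Photons incident: 34.1 / 4.810e-19 = 7.089e19, i.e. 7.089e19/6.022e23 = 1.177e-4 mol.
Photons absorbed: 0.205 × 1.177e-4 = 2.413e-5 mol.
Product: Φ × n_abs = 0.86 × 2.413e-5 = 2.075e-5 mol.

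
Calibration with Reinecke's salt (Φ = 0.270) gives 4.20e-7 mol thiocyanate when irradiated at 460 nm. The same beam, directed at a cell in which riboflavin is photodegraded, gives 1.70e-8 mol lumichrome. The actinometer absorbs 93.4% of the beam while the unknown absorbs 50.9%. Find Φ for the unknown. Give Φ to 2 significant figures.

Φ = 0.020

Photons absorbed by the actinometer: 4.20e-7 / 0.270 = 1.556e-6 mol.
Incident flux: 1.556e-6 / 0.934 = 1.666e-6 einstein.
Absorbed by unknown: 0.509 × 1.666e-6 = 8.480e-7 mol.
Φ(unknown) = 1.70e-8 / 8.480e-7 = 0.020.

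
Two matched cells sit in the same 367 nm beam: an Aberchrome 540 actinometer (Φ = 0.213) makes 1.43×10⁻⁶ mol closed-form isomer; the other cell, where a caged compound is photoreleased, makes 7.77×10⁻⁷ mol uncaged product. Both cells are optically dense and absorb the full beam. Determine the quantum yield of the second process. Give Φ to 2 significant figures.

Photons absorbed by the actinometer: 1.43×10⁻⁶ / 0.213 = 6.714×10⁻⁶ mol.
Φ(unknown) = 7.77×10⁻⁷ / 6.714×10⁻⁶ = 0.12.

Φ = 0.12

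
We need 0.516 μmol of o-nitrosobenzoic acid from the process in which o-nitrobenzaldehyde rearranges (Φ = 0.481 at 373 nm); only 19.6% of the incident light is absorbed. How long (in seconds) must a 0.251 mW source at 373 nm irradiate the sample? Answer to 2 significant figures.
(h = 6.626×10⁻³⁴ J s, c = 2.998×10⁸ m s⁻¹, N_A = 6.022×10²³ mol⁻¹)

t ≈ 7000 s

Product: 0.516 μmol = 5.16×10⁻⁷ mol.
Photons that must be absorbed: 5.16×10⁻⁷ / 0.481 = 1.073×10⁻⁶ mol.
Incident photons needed: 1.073×10⁻⁶ / 0.196 = 5.474×10⁻⁶ mol.
Photon energy: hc/λ = 5.326×10⁻¹⁹ J; per mole, 3.207×10⁵ J mol⁻¹.
Energy required: 5.474×10⁻⁶ × 3.207×10⁵ = 1.756 J.
Time: 1.756 J / 0.000251 W = 7000 s.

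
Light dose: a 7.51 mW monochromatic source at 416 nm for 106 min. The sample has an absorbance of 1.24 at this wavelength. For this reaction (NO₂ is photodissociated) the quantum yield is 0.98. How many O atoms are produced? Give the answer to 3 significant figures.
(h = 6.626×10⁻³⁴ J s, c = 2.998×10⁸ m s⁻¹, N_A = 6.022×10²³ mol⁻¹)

Photon energy at 416 nm: hc/λ = (6.626×10⁻³⁴)(2.998×10⁸)/(416×10⁻⁹) = 4.775×10⁻¹⁹ J.
Energy delivered: (7.51 mW)(6360 s) = 47.76 J.
Photons incident: 47.76 / 4.775×10⁻¹⁹ = 1.000×10²⁰, i.e. 1.000×10²⁰/6.022×10²³ = 1.661×10⁻⁴ mol.
Fraction absorbed: 1 − 10^(−1.24) = 0.9425.
Photons absorbed: 0.9425 × 1.661×10⁻⁴ = 1.565×10⁻⁴ mol.
Product: Φ × n_abs = 0.98 × 1.565×10⁻⁴ = 1.534×10⁻⁴ mol.
As a count: 1.534×10⁻⁴ × 6.022×10²³ = 9.24×10¹⁹.

9.24×10¹⁹ atoms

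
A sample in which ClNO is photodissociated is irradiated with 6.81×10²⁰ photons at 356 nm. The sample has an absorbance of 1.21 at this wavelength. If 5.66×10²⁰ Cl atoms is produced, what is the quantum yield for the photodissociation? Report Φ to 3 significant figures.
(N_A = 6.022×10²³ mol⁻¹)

Product: 5.66×10²⁰ / 6.022×10²³ = 9.399×10⁻⁴ mol.
Moles of photons: 6.81×10²⁰ / 6.022×10²³ = 0.001131 mol.
Fraction absorbed: 1 − 10^(−1.21) = 0.9383.
Photons absorbed: 0.9383 × 0.001131 = 0.001061 mol.
Φ = 9.399×10⁻⁴ mol / 0.001061 mol photons = 0.886.

Φ = 0.886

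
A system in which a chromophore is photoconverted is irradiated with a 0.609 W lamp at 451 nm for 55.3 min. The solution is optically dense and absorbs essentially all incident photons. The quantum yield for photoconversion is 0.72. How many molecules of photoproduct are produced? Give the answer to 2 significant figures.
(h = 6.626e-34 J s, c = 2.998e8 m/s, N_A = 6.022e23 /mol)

Photon energy at 451 nm: hc/λ = (6.626e-34)(2.998e8)/(451e-9) = 4.405e-19 J.
Energy delivered: (0.609 W)(3318 s) = 2021 J.
Photons incident: 2021 / 4.405e-19 = 4.588e21, i.e. 4.588e21/6.022e23 = 0.007619 mol.
Product: Φ × n_abs = 0.72 × 0.007619 = 0.005486 mol.
As a count: 0.005486 × 6.022e23 = 3.3e21.

3.3e21 molecules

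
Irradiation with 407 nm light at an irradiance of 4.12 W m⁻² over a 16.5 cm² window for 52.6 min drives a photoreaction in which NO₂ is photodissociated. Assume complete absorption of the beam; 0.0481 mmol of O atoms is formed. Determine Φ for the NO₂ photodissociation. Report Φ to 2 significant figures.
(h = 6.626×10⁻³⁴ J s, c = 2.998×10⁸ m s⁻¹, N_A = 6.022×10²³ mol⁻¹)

Product: 0.0481 mmol = 4.81×10⁻⁵ mol.
Photon energy at 407 nm: hc/λ = (6.626×10⁻³⁴)(2.998×10⁸)/(407×10⁻⁹) = 4.881×10⁻¹⁹ J.
Energy delivered: (4.12 W m⁻²)(16.5×10⁻⁴ m²)(3156 s) = 21.45 J.
Photons incident: 21.45 / 4.881×10⁻¹⁹ = 4.395×10¹⁹, i.e. 4.395×10¹⁹/6.022×10²³ = 7.298×10⁻⁵ mol.
Φ = 4.81×10⁻⁵ mol / 7.298×10⁻⁵ mol photons = 0.66.

Φ = 0.66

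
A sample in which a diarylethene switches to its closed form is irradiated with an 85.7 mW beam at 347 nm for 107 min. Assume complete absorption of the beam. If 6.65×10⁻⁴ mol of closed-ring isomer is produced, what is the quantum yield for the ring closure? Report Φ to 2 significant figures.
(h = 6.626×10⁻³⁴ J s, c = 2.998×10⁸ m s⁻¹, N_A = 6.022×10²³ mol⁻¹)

Photon energy at 347 nm: hc/λ = (6.626×10⁻³⁴)(2.998×10⁸)/(347×10⁻⁹) = 5.725×10⁻¹⁹ J.
Energy delivered: (85.7 mW)(6420 s) = 550.2 J.
Photons incident: 550.2 / 5.725×10⁻¹⁹ = 9.610×10²⁰, i.e. 9.610×10²⁰/6.022×10²³ = 0.001596 mol.
Φ = 6.65×10⁻⁴ mol / 0.001596 mol photons = 0.42.

Φ = 0.42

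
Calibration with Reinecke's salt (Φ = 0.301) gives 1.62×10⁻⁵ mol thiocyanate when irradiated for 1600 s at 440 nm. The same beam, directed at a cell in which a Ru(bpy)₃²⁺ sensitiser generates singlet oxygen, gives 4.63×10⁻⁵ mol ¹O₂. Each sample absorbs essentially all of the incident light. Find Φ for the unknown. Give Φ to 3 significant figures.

Φ = 0.860

Photons absorbed by the actinometer: 1.62×10⁻⁵ / 0.301 = 5.382×10⁻⁵ mol.
Φ(unknown) = 4.63×10⁻⁵ / 5.382×10⁻⁵ = 0.860.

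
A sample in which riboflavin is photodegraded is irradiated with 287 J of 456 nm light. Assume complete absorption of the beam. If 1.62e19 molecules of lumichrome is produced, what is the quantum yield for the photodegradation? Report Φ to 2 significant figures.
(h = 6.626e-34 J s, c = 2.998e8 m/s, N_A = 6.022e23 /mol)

Product: 1.62e19 / 6.022e23 = 2.690e-5 mol.
Photon energy at 456 nm: hc/λ = (6.626e-34)(2.998e8)/(456e-9) = 4.356e-19 J.
Photons incident: 287 / 4.356e-19 = 6.589e20, i.e. 6.589e20/6.022e23 = 0.001094 mol.
Φ = 2.690e-5 mol / 0.001094 mol photons = 0.025.

Φ = 0.025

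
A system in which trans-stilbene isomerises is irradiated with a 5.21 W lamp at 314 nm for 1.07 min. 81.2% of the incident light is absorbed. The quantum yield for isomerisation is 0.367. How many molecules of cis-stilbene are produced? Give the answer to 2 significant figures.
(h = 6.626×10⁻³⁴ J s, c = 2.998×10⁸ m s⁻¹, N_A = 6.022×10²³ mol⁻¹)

1.6×10²⁰ molecules

Photon energy at 314 nm: hc/λ = (6.626×10⁻³⁴)(2.998×10⁸)/(314×10⁻⁹) = 6.326×10⁻¹⁹ J.
Energy delivered: (5.21 W)(64.2 s) = 334.5 J.
Photons incident: 334.5 / 6.326×10⁻¹⁹ = 5.288×10²⁰, i.e. 5.288×10²⁰/6.022×10²³ = 8.781×10⁻⁴ mol.
Photons absorbed: 0.812 × 8.781×10⁻⁴ = 7.130×10⁻⁴ mol.
Product: Φ × n_abs = 0.367 × 7.130×10⁻⁴ = 2.617×10⁻⁴ mol.
As a count: 2.617×10⁻⁴ × 6.022×10²³ = 1.6×10²⁰.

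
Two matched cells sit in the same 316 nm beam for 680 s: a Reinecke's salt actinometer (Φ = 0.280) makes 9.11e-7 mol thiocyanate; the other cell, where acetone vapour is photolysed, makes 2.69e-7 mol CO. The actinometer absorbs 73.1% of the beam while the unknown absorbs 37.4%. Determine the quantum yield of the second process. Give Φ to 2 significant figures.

Φ = 0.16

Photons absorbed by the actinometer: 9.11e-7 / 0.280 = 3.254e-6 mol.
Incident flux: 3.254e-6 / 0.731 = 4.451e-6 einstein.
Absorbed by unknown: 0.374 × 4.451e-6 = 1.665e-6 mol.
Φ(unknown) = 2.69e-7 / 1.665e-6 = 0.16.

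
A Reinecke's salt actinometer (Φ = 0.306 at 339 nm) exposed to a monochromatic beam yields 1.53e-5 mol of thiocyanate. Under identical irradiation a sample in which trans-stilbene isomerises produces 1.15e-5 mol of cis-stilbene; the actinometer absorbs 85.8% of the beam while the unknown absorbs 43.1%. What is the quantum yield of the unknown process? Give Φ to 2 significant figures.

Photons absorbed by the actinometer: 1.53e-5 / 0.306 = 5.000e-5 mol.
Incident flux: 5.000e-5 / 0.858 = 5.828e-5 einstein.
Absorbed by unknown: 0.431 × 5.828e-5 = 2.512e-5 mol.
Φ(unknown) = 1.15e-5 / 2.512e-5 = 0.46.

Φ = 0.46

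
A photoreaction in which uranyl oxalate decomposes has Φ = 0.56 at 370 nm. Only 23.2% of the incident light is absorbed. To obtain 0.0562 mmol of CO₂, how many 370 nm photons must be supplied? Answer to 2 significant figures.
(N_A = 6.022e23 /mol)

2.6e20 photons

Product: 0.0562 mmol = 5.62e-5 mol.
Photons that must be absorbed: 5.62e-5 / 0.56 = 1.004e-4 mol.
Incident photons needed: 1.004e-4 / 0.232 = 4.328e-4 mol.
Photon count: 4.328e-4 × 6.022e23 = 2.6e20.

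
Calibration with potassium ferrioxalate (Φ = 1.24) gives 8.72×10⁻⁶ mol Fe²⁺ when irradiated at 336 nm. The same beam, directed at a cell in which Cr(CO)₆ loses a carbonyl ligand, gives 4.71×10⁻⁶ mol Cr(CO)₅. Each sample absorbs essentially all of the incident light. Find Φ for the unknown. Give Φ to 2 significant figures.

Φ = 0.67

Photons absorbed by the actinometer: 8.72×10⁻⁶ / 1.24 = 7.032×10⁻⁶ mol.
Φ(unknown) = 4.71×10⁻⁶ / 7.032×10⁻⁶ = 0.67.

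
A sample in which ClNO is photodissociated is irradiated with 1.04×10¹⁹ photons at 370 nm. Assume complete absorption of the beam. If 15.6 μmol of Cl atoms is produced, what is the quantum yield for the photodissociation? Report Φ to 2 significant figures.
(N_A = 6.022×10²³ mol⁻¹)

Product: 15.6 μmol = 1.56×10⁻⁵ mol.
Moles of photons: 1.04×10¹⁹ / 6.022×10²³ = 1.727×10⁻⁵ mol.
Φ = 1.56×10⁻⁵ mol / 1.727×10⁻⁵ mol photons = 0.90.

Φ = 0.90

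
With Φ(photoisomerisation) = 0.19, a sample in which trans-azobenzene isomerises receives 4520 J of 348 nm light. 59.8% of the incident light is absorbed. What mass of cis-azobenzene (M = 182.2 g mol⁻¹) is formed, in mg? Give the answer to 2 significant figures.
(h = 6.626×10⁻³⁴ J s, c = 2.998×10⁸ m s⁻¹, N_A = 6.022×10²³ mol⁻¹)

Photon energy at 348 nm: hc/λ = (6.626×10⁻³⁴)(2.998×10⁸)/(348×10⁻⁹) = 5.708×10⁻¹⁹ J.
Photons incident: 4520 / 5.708×10⁻¹⁹ = 7.919×10²¹, i.e. 7.919×10²¹/6.022×10²³ = 0.01315 mol.
Photons absorbed: 0.598 × 0.01315 = 0.007864 mol.
Product: Φ × n_abs = 0.19 × 0.007864 = 0.001494 mol.
Mass: 0.001494 × 182.2 = 0.2722 g = 270 mg.

270 mg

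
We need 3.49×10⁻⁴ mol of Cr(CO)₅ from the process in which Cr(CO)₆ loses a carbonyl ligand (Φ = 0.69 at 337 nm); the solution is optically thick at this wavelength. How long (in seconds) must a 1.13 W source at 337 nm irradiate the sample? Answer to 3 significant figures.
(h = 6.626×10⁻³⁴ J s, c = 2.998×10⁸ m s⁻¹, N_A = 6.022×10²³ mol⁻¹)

t ≈ 159 s

Photons that must be absorbed: 3.49×10⁻⁴ / 0.69 = 5.058×10⁻⁴ mol.
Photon energy: hc/λ = 5.895×10⁻¹⁹ J; per mole, 3.550×10⁵ J mol⁻¹.
Energy required: 5.058×10⁻⁴ × 3.550×10⁵ = 179.6 J.
Time: 179.6 J / 1.13 W = 159 s.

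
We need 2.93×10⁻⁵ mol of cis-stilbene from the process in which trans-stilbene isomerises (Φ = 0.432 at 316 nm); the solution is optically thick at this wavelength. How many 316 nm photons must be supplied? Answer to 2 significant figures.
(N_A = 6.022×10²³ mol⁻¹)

Photons that must be absorbed: 2.93×10⁻⁵ / 0.432 = 6.782×10⁻⁵ mol.
Photon count: 6.782×10⁻⁵ × 6.022×10²³ = 4.1×10¹⁹.

4.1×10¹⁹ photons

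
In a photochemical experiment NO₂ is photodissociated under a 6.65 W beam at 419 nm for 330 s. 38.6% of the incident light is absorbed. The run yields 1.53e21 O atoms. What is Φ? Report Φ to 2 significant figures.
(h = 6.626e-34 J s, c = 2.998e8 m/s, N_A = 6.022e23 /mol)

Product: 1.53e21 / 6.022e23 = 0.002541 mol.
Photon energy at 419 nm: hc/λ = (6.626e-34)(2.998e8)/(419e-9) = 4.741e-19 J.
Energy delivered: (6.65 W)(330 s) = 2195 J.
Photons incident: 2195 / 4.741e-19 = 4.630e21, i.e. 4.630e21/6.022e23 = 0.007688 mol.
Photons absorbed: 0.386 × 0.007688 = 0.002968 mol.
Φ = 0.002541 mol / 0.002968 mol photons = 0.86.

Φ = 0.86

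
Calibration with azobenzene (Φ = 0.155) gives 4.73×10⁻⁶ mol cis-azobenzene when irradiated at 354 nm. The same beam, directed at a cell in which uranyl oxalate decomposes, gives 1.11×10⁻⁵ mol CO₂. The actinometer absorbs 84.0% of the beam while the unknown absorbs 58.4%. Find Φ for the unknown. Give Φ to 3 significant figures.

Φ = 0.523

Photons absorbed by the actinometer: 4.73×10⁻⁶ / 0.155 = 3.052×10⁻⁵ mol.
Incident flux: 3.052×10⁻⁵ / 0.840 = 3.633×10⁻⁵ einstein.
Absorbed by unknown: 0.584 × 3.633×10⁻⁵ = 2.122×10⁻⁵ mol.
Φ(unknown) = 1.11×10⁻⁵ / 2.122×10⁻⁵ = 0.523.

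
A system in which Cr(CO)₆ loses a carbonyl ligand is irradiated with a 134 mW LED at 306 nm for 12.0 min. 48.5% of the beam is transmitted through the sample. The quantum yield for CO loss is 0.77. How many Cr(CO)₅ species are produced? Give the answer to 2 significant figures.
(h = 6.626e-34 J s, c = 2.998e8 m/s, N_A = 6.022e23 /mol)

Photon energy at 306 nm: hc/λ = (6.626e-34)(2.998e8)/(306e-9) = 6.492e-19 J.
Energy delivered: (134 mW)(720 s) = 96.48 J.
Photons incident: 96.48 / 6.492e-19 = 1.486e20, i.e. 1.486e20/6.022e23 = 2.468e-4 mol.
Fraction absorbed: 1 − 48.5/100 = 0.5150.
Photons absorbed: 0.5150 × 2.468e-4 = 1.271e-4 mol.
Product: Φ × n_abs = 0.77 × 1.271e-4 = 9.787e-5 mol.
As a count: 9.787e-5 × 6.022e23 = 5.9e19.

5.9e19 species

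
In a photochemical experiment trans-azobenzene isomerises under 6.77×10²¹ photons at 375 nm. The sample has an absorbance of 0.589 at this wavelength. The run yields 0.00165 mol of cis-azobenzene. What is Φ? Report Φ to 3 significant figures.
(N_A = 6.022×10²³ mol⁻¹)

Φ = 0.198

Moles of photons: 6.77×10²¹ / 6.022×10²³ = 0.01124 mol.
Fraction absorbed: 1 − 10^(−0.589) = 0.7424.
Photons absorbed: 0.7424 × 0.01124 = 0.008345 mol.
Φ = 0.00165 mol / 0.008345 mol photons = 0.198.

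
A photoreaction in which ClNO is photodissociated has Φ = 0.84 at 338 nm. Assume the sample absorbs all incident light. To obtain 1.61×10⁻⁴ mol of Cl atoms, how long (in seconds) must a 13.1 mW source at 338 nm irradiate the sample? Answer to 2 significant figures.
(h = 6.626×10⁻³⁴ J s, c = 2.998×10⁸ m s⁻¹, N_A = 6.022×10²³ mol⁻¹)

Photons that must be absorbed: 1.61×10⁻⁴ / 0.84 = 1.917×10⁻⁴ mol.
Photon energy: hc/λ = 5.877×10⁻¹⁹ J; per mole, 3.539×10⁵ J mol⁻¹.
Energy required: 1.917×10⁻⁴ × 3.539×10⁵ = 67.84 J.
Time: 67.84 J / 0.0131 W = 5200 s.

t ≈ 5200 s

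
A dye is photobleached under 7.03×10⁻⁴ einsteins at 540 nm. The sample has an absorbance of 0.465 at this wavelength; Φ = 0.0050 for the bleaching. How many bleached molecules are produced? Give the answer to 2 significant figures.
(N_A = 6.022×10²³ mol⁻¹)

Fraction absorbed: 1 − 10^(−0.465) = 0.6572.
Photons absorbed: 0.6572 × 7.03×10⁻⁴ = 4.620×10⁻⁴ mol.
Product: Φ × n_abs = 0.0050 × 4.620×10⁻⁴ = 2.310×10⁻⁶ mol.
As a count: 2.310×10⁻⁶ × 6.022×10²³ = 1.4×10¹⁸.

1.4×10¹⁸ bleached molecules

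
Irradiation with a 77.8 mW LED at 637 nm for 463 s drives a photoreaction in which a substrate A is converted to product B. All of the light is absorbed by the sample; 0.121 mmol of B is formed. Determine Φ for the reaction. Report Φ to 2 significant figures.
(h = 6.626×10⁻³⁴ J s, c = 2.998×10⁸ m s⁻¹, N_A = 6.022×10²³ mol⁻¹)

Product: 0.121 mmol = 1.21×10⁻⁴ mol.
Photon energy at 637 nm: hc/λ = (6.626×10⁻³⁴)(2.998×10⁸)/(637×10⁻⁹) = 3.118×10⁻¹⁹ J.
Energy delivered: (77.8 mW)(463 s) = 36.02 J.
Photons incident: 36.02 / 3.118×10⁻¹⁹ = 1.155×10²⁰, i.e. 1.155×10²⁰/6.022×10²³ = 1.918×10⁻⁴ mol.
Φ = 1.21×10⁻⁴ mol / 1.918×10⁻⁴ mol photons = 0.63.

Φ = 0.63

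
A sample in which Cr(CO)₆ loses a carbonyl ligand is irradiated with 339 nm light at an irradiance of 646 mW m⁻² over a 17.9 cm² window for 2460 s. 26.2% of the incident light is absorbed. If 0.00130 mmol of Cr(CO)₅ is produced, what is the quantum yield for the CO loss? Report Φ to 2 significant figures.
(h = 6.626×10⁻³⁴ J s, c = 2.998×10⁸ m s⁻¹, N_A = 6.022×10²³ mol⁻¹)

Product: 0.00130 mmol = 1.30×10⁻⁶ mol.
Photon energy at 339 nm: hc/λ = (6.626×10⁻³⁴)(2.998×10⁸)/(339×10⁻⁹) = 5.860×10⁻¹⁹ J.
Energy delivered: (646 mW m⁻²)(17.9×10⁻⁴ m²)(2460 s) = 2.845 J.
Photons incident: 2.845 / 5.860×10⁻¹⁹ = 4.855×10¹⁸, i.e. 4.855×10¹⁸/6.022×10²³ = 8.062×10⁻⁶ mol.
Photons absorbed: 0.262 × 8.062×10⁻⁶ = 2.112×10⁻⁶ mol.
Φ = 1.30×10⁻⁶ mol / 2.112×10⁻⁶ mol photons = 0.62.

Φ = 0.62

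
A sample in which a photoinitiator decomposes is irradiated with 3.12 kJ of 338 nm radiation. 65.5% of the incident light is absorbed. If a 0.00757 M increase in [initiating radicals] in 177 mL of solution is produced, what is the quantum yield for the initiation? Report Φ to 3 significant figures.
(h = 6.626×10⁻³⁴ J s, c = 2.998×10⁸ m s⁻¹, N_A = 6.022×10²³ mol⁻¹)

Product: (0.00757 M)(0.177 L) = 0.001340 mol.
Photon energy at 338 nm: hc/λ = (6.626×10⁻³⁴)(2.998×10⁸)/(338×10⁻⁹) = 5.877×10⁻¹⁹ J.
Incident energy: 3.12 kJ = 3120 J.
Photons incident: 3120 / 5.877×10⁻¹⁹ = 5.309×10²¹, i.e. 5.309×10²¹/6.022×10²³ = 0.008816 mol.
Photons absorbed: 0.655 × 0.008816 = 0.005774 mol.
Φ = 0.001340 mol / 0.005774 mol photons = 0.232.

Φ = 0.232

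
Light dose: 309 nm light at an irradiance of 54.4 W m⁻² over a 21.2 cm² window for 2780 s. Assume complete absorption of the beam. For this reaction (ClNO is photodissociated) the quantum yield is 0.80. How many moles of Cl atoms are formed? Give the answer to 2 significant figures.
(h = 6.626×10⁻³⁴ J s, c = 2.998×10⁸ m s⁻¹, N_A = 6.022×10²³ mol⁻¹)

Photon energy at 309 nm: hc/λ = (6.626×10⁻³⁴)(2.998×10⁸)/(309×10⁻⁹) = 6.429×10⁻¹⁹ J.
Energy delivered: (54.4 W m⁻²)(21.2×10⁻⁴ m²)(2780 s) = 320.6 J.
Photons incident: 320.6 / 6.429×10⁻¹⁹ = 4.987×10²⁰, i.e. 4.987×10²⁰/6.022×10²³ = 8.281×10⁻⁴ mol.
Product: Φ × n_abs = 0.80 × 8.281×10⁻⁴ = 6.625×10⁻⁴ mol.

6.6×10⁻⁴ mol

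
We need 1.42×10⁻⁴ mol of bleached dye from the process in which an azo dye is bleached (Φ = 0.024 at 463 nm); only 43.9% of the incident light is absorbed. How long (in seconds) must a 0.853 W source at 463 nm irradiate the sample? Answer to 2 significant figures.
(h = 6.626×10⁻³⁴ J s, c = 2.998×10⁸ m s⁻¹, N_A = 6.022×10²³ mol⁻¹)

t ≈ 4100 s

Photons that must be absorbed: 1.42×10⁻⁴ / 0.024 = 0.005917 mol.
Incident photons needed: 0.005917 / 0.439 = 0.01348 mol.
Photon energy: hc/λ = 4.290×10⁻¹⁹ J; per mole, 2.583×10⁵ J mol⁻¹.
Energy required: 0.01348 × 2.583×10⁵ = 3482 J.
Time: 3482 J / 0.853 W = 4100 s.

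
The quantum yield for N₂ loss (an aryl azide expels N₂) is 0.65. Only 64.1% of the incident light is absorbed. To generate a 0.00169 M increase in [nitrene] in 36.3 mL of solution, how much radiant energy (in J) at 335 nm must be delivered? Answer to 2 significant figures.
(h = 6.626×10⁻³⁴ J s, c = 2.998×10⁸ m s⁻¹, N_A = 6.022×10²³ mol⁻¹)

53 J

Product: (0.00169 M)(0.0363 L) = 6.135×10⁻⁵ mol.
Photons that must be absorbed: 6.135×10⁻⁵ / 0.65 = 9.438×10⁻⁵ mol.
Incident photons needed: 9.438×10⁻⁵ / 0.641 = 1.472×10⁻⁴ mol.
Photon energy: hc/λ = 5.930×10⁻¹⁹ J; per mole, 3.571×10⁵ J mol⁻¹.
Energy required: 1.472×10⁻⁴ × 3.571×10⁵ = 53 J.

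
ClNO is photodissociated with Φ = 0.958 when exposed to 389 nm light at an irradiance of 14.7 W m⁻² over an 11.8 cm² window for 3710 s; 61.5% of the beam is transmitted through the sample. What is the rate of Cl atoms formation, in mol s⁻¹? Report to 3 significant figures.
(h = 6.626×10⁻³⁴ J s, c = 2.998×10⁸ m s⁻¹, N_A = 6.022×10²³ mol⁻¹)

2.08×10⁻⁸ mol s⁻¹

Photon energy at 389 nm: hc/λ = (6.626×10⁻³⁴)(2.998×10⁸)/(389×10⁻⁹) = 5.107×10⁻¹⁹ J.
Energy delivered: (14.7 W m⁻²)(11.8×10⁻⁴ m²)(3710 s) = 64.35 J.
Photons incident: 64.35 / 5.107×10⁻¹⁹ = 1.260×10²⁰, i.e. 1.260×10²⁰/6.022×10²³ = 2.092×10⁻⁴ mol.
Fraction absorbed: 1 − 61.5/100 = 0.3850.
Photons absorbed: 0.3850 × 2.092×10⁻⁴ = 8.054×10⁻⁵ mol.
Product formed: 0.958 × 8.054×10⁻⁵ = 7.716×10⁻⁵ mol.
Rate: 7.716×10⁻⁵ / 3710 s = 2.08×10⁻⁸ mol s⁻¹.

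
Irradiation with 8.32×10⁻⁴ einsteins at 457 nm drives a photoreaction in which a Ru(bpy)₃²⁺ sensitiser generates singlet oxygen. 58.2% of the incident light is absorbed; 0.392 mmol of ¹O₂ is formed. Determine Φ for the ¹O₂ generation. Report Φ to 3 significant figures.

Product: 0.392 mmol = 3.92×10⁻⁴ mol.
Photons absorbed: 0.582 × 8.32×10⁻⁴ = 4.842×10⁻⁴ mol.
Φ = 3.92×10⁻⁴ mol / 4.842×10⁻⁴ mol photons = 0.810.

Φ = 0.810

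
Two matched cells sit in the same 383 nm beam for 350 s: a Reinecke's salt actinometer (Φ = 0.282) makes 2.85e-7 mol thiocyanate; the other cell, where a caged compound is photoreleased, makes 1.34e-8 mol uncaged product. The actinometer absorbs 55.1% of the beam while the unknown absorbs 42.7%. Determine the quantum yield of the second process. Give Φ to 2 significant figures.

Photons absorbed by the actinometer: 2.85e-7 / 0.282 = 1.011e-6 mol.
Incident flux: 1.011e-6 / 0.551 = 1.835e-6 einstein.
Absorbed by unknown: 0.427 × 1.835e-6 = 7.835e-7 mol.
Φ(unknown) = 1.34e-8 / 7.835e-7 = 0.017.

Φ = 0.017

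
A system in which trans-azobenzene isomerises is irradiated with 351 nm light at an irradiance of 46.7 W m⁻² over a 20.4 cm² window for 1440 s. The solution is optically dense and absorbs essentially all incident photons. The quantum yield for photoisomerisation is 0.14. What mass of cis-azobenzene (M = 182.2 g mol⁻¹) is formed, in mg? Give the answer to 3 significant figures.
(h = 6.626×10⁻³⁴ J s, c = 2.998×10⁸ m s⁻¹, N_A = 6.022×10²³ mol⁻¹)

10.3 mg

Photon energy at 351 nm: hc/λ = (6.626×10⁻³⁴)(2.998×10⁸)/(351×10⁻⁹) = 5.659×10⁻¹⁹ J.
Energy delivered: (46.7 W m⁻²)(20.4×10⁻⁴ m²)(1440 s) = 137.2 J.
Photons incident: 137.2 / 5.659×10⁻¹⁹ = 2.424×10²⁰, i.e. 2.424×10²⁰/6.022×10²³ = 4.025×10⁻⁴ mol.
Product: Φ × n_abs = 0.14 × 4.025×10⁻⁴ = 5.635×10⁻⁵ mol.
Mass: 5.635×10⁻⁵ × 182.2 = 0.01027 g = 10.3 mg.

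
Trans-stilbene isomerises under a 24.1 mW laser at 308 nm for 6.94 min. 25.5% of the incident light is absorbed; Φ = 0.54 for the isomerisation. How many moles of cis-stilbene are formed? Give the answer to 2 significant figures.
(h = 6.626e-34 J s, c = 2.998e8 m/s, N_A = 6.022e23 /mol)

3.6e-6 mol

Photon energy at 308 nm: hc/λ = (6.626e-34)(2.998e8)/(308e-9) = 6.450e-19 J.
Energy delivered: (24.1 mW)(416.4 s) = 10.04 J.
Photons incident: 10.04 / 6.450e-19 = 1.557e19, i.e. 1.557e19/6.022e23 = 2.586e-5 mol.
Photons absorbed: 0.255 × 2.586e-5 = 6.594e-6 mol.
Product: Φ × n_abs = 0.54 × 6.594e-6 = 3.561e-6 mol.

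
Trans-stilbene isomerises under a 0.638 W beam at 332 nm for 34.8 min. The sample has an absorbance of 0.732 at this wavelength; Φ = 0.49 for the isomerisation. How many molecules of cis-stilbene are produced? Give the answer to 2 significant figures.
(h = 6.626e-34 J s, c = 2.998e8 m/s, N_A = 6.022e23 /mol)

8.9e20 molecules

Photon energy at 332 nm: hc/λ = (6.626e-34)(2.998e8)/(332e-9) = 5.983e-19 J.
Energy delivered: (0.638 W)(2088 s) = 1332 J.
Photons incident: 1332 / 5.983e-19 = 2.226e21, i.e. 2.226e21/6.022e23 = 0.003696 mol.
Fraction absorbed: 1 − 10^(−0.732) = 0.8146.
Photons absorbed: 0.8146 × 0.003696 = 0.003011 mol.
Product: Φ × n_abs = 0.49 × 0.003011 = 0.001475 mol.
As a count: 0.001475 × 6.022e23 = 8.9e20.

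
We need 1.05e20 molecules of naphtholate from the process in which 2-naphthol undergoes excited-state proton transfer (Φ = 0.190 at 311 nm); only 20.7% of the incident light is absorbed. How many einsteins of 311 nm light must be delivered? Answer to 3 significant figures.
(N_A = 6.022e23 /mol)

Product: 1.05e20 / 6.022e23 = 1.744e-4 mol.
Photons that must be absorbed: 1.744e-4 / 0.190 = 9.179e-4 mol.
Incident photons needed: 9.179e-4 / 0.207 = 0.004434 mol.

0.00443 einstein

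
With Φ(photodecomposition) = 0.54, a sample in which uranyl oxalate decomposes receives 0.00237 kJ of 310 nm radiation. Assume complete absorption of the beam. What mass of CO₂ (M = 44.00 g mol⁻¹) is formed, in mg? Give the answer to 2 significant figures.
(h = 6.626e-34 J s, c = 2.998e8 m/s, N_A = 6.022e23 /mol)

0.15 mg

Photon energy at 310 nm: hc/λ = (6.626e-34)(2.998e8)/(310e-9) = 6.408e-19 J.
Incident energy: 0.00237 kJ = 2.37 J.
Photons incident: 2.37 / 6.408e-19 = 3.699e18, i.e. 3.699e18/6.022e23 = 6.142e-6 mol.
Product: Φ × n_abs = 0.54 × 6.142e-6 = 3.317e-6 mol.
Mass: 3.317e-6 × 44.00 = 1.459e-4 g = 0.15 mg.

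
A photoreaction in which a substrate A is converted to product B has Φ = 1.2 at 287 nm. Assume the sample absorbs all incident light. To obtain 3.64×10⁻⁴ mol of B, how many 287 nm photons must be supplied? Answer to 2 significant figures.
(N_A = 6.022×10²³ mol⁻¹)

1.8×10²⁰ photons

Photons that must be absorbed: 3.64×10⁻⁴ / 1.2 = 3.033×10⁻⁴ mol.
Photon count: 3.033×10⁻⁴ × 6.022×10²³ = 1.8×10²⁰.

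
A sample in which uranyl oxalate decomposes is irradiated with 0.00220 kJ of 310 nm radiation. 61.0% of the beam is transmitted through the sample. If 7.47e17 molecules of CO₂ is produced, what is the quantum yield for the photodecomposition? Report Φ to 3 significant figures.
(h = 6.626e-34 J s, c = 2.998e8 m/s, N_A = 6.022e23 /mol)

Product: 7.47e17 / 6.022e23 = 1.240e-6 mol.
Photon energy at 310 nm: hc/λ = (6.626e-34)(2.998e8)/(310e-9) = 6.408e-19 J.
Incident energy: 0.00220 kJ = 2.20 J.
Photons incident: 2.20 / 6.408e-19 = 3.433e18, i.e. 3.433e18/6.022e23 = 5.701e-6 mol.
Fraction absorbed: 1 − 61.0/100 = 0.3900.
Photons absorbed: 0.3900 × 5.701e-6 = 2.223e-6 mol.
Φ = 1.240e-6 mol / 2.223e-6 mol photons = 0.558.

Φ = 0.558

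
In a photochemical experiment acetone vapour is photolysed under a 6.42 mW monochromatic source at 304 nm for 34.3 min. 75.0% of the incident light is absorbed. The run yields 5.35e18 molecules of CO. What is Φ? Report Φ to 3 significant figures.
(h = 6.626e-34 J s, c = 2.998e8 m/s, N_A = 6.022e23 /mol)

Product: 5.35e18 / 6.022e23 = 8.884e-6 mol.
Photon energy at 304 nm: hc/λ = (6.626e-34)(2.998e8)/(304e-9) = 6.534e-19 J.
Energy delivered: (6.42 mW)(2058 s) = 13.21 J.
Photons incident: 13.21 / 6.534e-19 = 2.022e19, i.e. 2.022e19/6.022e23 = 3.358e-5 mol.
Photons absorbed: 0.750 × 3.358e-5 = 2.519e-5 mol.
Φ = 8.884e-6 mol / 2.519e-5 mol photons = 0.353.

Φ = 0.353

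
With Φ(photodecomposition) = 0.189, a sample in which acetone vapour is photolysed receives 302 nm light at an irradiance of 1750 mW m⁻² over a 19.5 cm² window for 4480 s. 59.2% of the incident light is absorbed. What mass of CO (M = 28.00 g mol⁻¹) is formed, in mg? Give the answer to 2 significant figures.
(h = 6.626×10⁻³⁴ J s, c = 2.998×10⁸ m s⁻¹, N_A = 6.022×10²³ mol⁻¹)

Photon energy at 302 nm: hc/λ = (6.626×10⁻³⁴)(2.998×10⁸)/(302×10⁻⁹) = 6.578×10⁻¹⁹ J.
Energy delivered: (1750 mW m⁻²)(19.5×10⁻⁴ m²)(4480 s) = 15.29 J.
Photons incident: 15.29 / 6.578×10⁻¹⁹ = 2.324×10¹⁹, i.e. 2.324×10¹⁹/6.022×10²³ = 3.859×10⁻⁵ mol.
Photons absorbed: 0.592 × 3.859×10⁻⁵ = 2.285×10⁻⁵ mol.
Product: Φ × n_abs = 0.189 × 2.285×10⁻⁵ = 4.319×10⁻⁶ mol.
Mass: 4.319×10⁻⁶ × 28.00 = 1.209×10⁻⁴ g = 0.12 mg.

0.12 mg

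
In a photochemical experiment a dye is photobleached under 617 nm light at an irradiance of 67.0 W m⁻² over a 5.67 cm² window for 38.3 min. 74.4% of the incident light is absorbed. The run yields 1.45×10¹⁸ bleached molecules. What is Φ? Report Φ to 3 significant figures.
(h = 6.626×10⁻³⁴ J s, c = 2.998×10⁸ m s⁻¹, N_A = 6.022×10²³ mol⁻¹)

Φ = 0.00719

Product: 1.45×10¹⁸ / 6.022×10²³ = 2.408×10⁻⁶ mol.
Photon energy at 617 nm: hc/λ = (6.626×10⁻³⁴)(2.998×10⁸)/(617×10⁻⁹) = 3.220×10⁻¹⁹ J.
Energy delivered: (67.0 W m⁻²)(5.67×10⁻⁴ m²)(2298 s) = 87.30 J.
Photons incident: 87.30 / 3.220×10⁻¹⁹ = 2.711×10²⁰, i.e. 2.711×10²⁰/6.022×10²³ = 4.502×10⁻⁴ mol.
Photons absorbed: 0.744 × 4.502×10⁻⁴ = 3.349×10⁻⁴ mol.
Φ = 2.408×10⁻⁶ mol / 3.349×10⁻⁴ mol photons = 0.00719.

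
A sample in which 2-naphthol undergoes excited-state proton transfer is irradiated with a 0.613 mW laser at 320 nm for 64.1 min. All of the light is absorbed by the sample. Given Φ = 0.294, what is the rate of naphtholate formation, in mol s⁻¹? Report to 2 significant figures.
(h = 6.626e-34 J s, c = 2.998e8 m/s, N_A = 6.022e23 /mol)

Photon energy at 320 nm: hc/λ = (6.626e-34)(2.998e8)/(320e-9) = 6.208e-19 J.
Energy delivered: (0.613 mW)(3846 s) = 2.358 J.
Photons incident: 2.358 / 6.208e-19 = 3.798e18, i.e. 3.798e18/6.022e23 = 6.307e-6 mol.
Product formed: 0.294 × 6.307e-6 = 1.854e-6 mol.
Rate: 1.854e-6 / 3846 s = 4.8e-10 mol s⁻¹.

4.8e-10 mol s⁻¹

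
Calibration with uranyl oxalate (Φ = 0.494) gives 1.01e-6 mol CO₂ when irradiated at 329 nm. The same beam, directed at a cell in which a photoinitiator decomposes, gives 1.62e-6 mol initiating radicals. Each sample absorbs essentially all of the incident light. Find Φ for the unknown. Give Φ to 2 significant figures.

Photons absorbed by the actinometer: 1.01e-6 / 0.494 = 2.045e-6 mol.
Φ(unknown) = 1.62e-6 / 2.045e-6 = 0.79.

Φ = 0.79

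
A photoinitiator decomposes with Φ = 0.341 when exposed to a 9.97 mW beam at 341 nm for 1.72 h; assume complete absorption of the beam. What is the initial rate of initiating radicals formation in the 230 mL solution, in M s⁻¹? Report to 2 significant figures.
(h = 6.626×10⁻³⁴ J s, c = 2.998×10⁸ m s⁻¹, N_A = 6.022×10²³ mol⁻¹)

Photon energy at 341 nm: hc/λ = (6.626×10⁻³⁴)(2.998×10⁸)/(341×10⁻⁹) = 5.825×10⁻¹⁹ J.
Energy delivered: (9.97 mW)(6192 s) = 61.73 J.
Photons incident: 61.73 / 5.825×10⁻¹⁹ = 1.060×10²⁰, i.e. 1.060×10²⁰/6.022×10²³ = 1.760×10⁻⁴ mol.
Product formed: 0.341 × 1.760×10⁻⁴ = 6.002×10⁻⁵ mol.
Rate: 6.002×10⁻⁵ mol / (6192 s × 0.23 L) = 4.2×10⁻⁸ M s⁻¹.

4.2×10⁻⁸ M s⁻¹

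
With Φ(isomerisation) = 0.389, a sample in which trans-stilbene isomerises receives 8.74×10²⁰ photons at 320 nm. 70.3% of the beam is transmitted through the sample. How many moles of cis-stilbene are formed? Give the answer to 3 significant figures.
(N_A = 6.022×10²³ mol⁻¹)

Moles of photons: 8.74×10²⁰ / 6.022×10²³ = 0.001451 mol.
Fraction absorbed: 1 − 70.3/100 = 0.2970.
Photons absorbed: 0.2970 × 0.001451 = 4.309×10⁻⁴ mol.
Product: Φ × n_abs = 0.389 × 4.309×10⁻⁴ = 1.676×10⁻⁴ mol.

1.68×10⁻⁴ mol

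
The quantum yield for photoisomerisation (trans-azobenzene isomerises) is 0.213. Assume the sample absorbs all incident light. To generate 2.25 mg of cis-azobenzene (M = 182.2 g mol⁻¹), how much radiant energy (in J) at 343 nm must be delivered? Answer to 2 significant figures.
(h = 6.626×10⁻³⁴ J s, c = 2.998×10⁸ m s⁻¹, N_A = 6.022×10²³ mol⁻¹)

20 J

Product: 2.25 mg / 182.2 g mol⁻¹ = 1.235×10⁻⁵ mol.
Photons that must be absorbed: 1.235×10⁻⁵ / 0.213 = 5.798×10⁻⁵ mol.
Photon energy: hc/λ = 5.791×10⁻¹⁹ J; per mole, 3.487×10⁵ J mol⁻¹.
Energy required: 5.798×10⁻⁵ × 3.487×10⁵ = 20 J.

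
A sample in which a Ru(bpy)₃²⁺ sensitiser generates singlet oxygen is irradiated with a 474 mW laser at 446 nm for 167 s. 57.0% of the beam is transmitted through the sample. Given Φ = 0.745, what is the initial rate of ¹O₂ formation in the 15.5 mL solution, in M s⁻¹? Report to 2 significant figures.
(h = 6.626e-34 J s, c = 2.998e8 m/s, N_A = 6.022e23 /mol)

Photon energy at 446 nm: hc/λ = (6.626e-34)(2.998e8)/(446e-9) = 4.454e-19 J.
Energy delivered: (474 mW)(167 s) = 79.16 J.
Photons incident: 79.16 / 4.454e-19 = 1.777e20, i.e. 1.777e20/6.022e23 = 2.951e-4 mol.
Fraction absorbed: 1 − 57.0/100 = 0.4300.
Photons absorbed: 0.4300 × 2.951e-4 = 1.269e-4 mol.
Product formed: 0.745 × 1.269e-4 = 9.454e-5 mol.
Rate: 9.454e-5 mol / (167 s × 0.0155 L) = 3.7e-5 M s⁻¹.

3.7e-5 M s⁻¹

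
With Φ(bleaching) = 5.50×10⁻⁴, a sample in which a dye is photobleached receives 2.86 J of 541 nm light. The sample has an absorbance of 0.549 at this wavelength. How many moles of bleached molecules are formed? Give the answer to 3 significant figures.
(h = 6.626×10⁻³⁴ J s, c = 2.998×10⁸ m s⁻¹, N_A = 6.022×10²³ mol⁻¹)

Photon energy at 541 nm: hc/λ = (6.626×10⁻³⁴)(2.998×10⁸)/(541×10⁻⁹) = 3.672×10⁻¹⁹ J.
Photons incident: 2.86 / 3.672×10⁻¹⁹ = 7.789×10¹⁸, i.e. 7.789×10¹⁸/6.022×10²³ = 1.293×10⁻⁵ mol.
Fraction absorbed: 1 − 10^(−0.549) = 0.7175.
Photons absorbed: 0.7175 × 1.293×10⁻⁵ = 9.277×10⁻⁶ mol.
Product: Φ × n_abs = 5.50×10⁻⁴ × 9.277×10⁻⁶ = 5.102×10⁻⁹ mol.

5.10×10⁻⁹ mol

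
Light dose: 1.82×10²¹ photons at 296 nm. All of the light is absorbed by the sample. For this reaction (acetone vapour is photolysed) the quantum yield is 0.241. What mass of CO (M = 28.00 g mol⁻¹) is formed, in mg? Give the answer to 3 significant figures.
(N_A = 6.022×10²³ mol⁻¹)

Moles of photons: 1.82×10²¹ / 6.022×10²³ = 0.003022 mol.
Product: Φ × n_abs = 0.241 × 0.003022 = 7.283×10⁻⁴ mol.
Mass: 7.283×10⁻⁴ × 28.00 = 0.02039 g = 20.4 mg.

20.4 mg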